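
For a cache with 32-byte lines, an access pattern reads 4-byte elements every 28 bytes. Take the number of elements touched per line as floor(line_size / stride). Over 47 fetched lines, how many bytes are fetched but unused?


Elements per line = floor(32 / 28) = 1
Bytes used per line = 1 * 4 = 4
Wasted per line = 32 - 4 = 28
Total wasted = 28 * 47 = 1316

1316


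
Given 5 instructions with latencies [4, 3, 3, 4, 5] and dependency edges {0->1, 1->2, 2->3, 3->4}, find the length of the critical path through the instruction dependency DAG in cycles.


Compute longest path through dependency graph: dist(Ik) = max over predecessors of dist + latency(Ik).
dist(I0) = latency 4 = 4
dist(I1) = dist(I0) + 3 = 4 + 3 = 7
dist(I2) = dist(I1) + 3 = 7 + 3 = 10
dist(I3) = dist(I2) + 4 = 10 + 4 = 14
dist(I4) = dist(I3) + 5 = 14 + 5 = 19
Critical path = max dist = 19

19


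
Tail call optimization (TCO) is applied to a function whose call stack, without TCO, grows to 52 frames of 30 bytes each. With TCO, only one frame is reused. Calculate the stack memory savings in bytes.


Without TCO: 52 * 30 = 1560 bytes
With TCO: reuse 1 frame = 30 bytes
Savings = 1560 - 30 = 1530

1530


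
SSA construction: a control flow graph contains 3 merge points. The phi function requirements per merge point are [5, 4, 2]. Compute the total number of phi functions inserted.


Total phi functions = sum of phi functions at each join node
= 5 + 4 + 2 = 11

11


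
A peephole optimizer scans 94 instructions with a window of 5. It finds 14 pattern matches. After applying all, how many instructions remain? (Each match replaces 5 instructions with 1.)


Each match removes 4 instructions.
Total removed = 14 * 4 = 56
Remaining = 94 - 56 = 38

38


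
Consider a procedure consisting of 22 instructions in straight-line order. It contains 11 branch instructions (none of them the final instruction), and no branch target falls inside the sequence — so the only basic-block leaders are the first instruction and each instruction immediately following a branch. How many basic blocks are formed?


With no in-sequence branch targets, the leaders are the first instruction plus the instruction after each branch.
Number of basic blocks = branches + 1
= 11 + 1 = 12

12


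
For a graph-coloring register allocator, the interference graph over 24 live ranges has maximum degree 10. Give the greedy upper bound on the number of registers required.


Greedy coloring never needs more than (max_degree + 1) colors: when coloring a vertex, at most max_degree neighbors are already colored.
Upper bound = 10 + 1 = 11

11


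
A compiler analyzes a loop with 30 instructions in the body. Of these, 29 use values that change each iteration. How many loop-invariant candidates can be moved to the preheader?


Invariant candidates = total - loop-dependent
= 30 - 29 = 1

1


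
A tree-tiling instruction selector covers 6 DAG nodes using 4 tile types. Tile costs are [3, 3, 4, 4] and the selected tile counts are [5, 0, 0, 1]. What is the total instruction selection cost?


Total cost = sum(count_i * cost_i)
= 5*3 + 0*3 + 0*4 + 1*4
= 19

19


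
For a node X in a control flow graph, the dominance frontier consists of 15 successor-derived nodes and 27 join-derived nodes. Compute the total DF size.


DF(X) = direct successor contributions + join point contributions
= 15 + 27 = 42

42


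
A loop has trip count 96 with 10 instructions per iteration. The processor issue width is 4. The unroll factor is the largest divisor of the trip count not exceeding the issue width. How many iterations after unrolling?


Largest divisor of 96 <= 4 is 4
New iterations = 96 / 4 = 24

24


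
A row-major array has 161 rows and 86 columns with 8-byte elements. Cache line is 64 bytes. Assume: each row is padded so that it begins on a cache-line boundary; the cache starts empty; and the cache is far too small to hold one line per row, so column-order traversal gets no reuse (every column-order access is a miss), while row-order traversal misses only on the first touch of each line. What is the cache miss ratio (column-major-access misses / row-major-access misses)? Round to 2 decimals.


Each row occupies 86 * 8 = 688 bytes and starts on a line boundary, so it spans ceil(688 / 64) = 11 cache lines.
Row-major traversal misses (one per line touched): 161 * ceil(86 * 8 / 64) = 1771
Column-major traversal misses (no reuse, every access misses): 161 * 86 = 13846
Ratio = 13846 / 1771 = 7.82

7.82


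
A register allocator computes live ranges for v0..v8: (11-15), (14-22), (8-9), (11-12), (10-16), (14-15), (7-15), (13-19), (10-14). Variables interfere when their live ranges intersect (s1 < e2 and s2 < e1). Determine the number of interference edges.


Check all pairs for overlapping intervals.
Two intervals (s1,e1) and (s2,e2) overlap if s1 < e2 and s2 < e1.
v0 (11-15) vs v1..v8: overlaps v1, v3, v4, v5, v6, v7, v8 -> 7
v1 (14-22) vs v2..v8: overlaps v4, v5, v6, v7 -> 4
v2 (8-9) vs v3..v8: overlaps v6 -> 1
v3 (11-12) vs v4..v8: overlaps v4, v6, v8 -> 3
v4 (10-16) vs v5..v8: overlaps v5, v6, v7, v8 -> 4
v5 (14-15) vs v6..v8: overlaps v6, v7 -> 2
v6 (7-15) vs v7..v8: overlaps v7, v8 -> 2
v7 (13-19) vs v8: overlaps v8 -> 1
Total overlapping pairs = 7 + 4 + 1 + 3 + 4 + 2 + 2 + 1 = 24

24


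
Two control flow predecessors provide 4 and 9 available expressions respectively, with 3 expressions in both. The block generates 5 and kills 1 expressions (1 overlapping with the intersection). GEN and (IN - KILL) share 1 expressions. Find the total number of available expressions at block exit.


IN = intersection of predecessors = 3
IN - KILL = 3 - 1 = 2
|OUT| = |GEN| + |IN - KILL| - |GEN ∩ (IN - KILL)| = 5 + 2 - 1 = 6

6


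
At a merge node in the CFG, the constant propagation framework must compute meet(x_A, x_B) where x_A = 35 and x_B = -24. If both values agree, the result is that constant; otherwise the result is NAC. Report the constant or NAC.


Meet operation: if both paths give the same constant, result is that constant; if they differ, result is NAC (not-a-constant).
Path A: 35, Path B: -24 -> differ
Result: not-a-constant -> NAC

NAC


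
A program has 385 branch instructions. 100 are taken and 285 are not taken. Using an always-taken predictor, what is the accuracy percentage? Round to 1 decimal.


Predictor: always-taken
Correct predictions = 100
Accuracy = 100 / 385 * 100 = 26.0%

26.0


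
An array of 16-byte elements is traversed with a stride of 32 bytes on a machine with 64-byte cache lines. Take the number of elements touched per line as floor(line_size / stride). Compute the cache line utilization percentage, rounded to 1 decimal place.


Elements per cache line = floor(64 / 32) = 2
Bytes used = 2 * 16 = 32
Utilization = 32 / 64 * 100 = 50.0%

50.0


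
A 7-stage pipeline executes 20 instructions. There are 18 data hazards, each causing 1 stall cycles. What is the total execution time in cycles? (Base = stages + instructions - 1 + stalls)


Base cycles = 7 + 20 - 1 = 26
Total stalls = 18 * 1 = 18
Total = 26 + 18 = 44

44


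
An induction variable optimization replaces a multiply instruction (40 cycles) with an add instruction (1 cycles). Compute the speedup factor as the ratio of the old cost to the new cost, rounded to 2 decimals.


Ratio = mult_cost / add_cost = 40 / 1 = 40.0

40.0


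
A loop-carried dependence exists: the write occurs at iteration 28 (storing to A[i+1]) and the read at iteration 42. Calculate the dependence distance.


Distance = read iteration - write iteration
= 42 - 28 = 14

14


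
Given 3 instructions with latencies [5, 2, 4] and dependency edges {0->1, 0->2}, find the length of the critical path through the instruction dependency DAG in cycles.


Compute longest path through dependency graph: dist(Ik) = max over predecessors of dist + latency(Ik).
dist(I0) = latency 5 = 5
dist(I1) = dist(I0) + 2 = 5 + 2 = 7
dist(I2) = dist(I0) + 4 = 5 + 4 = 9
Critical path = max dist = 9

9


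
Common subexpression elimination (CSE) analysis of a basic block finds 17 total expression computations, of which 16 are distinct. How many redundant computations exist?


CSE count = total expressions - unique expressions
= 17 - 16 = 1

1


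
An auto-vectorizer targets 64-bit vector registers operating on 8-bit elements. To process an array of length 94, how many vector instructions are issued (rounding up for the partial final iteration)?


Width = 64 / 8 = 8 elements per vector op
Iterations = ceil(94 / 8) = 12

12


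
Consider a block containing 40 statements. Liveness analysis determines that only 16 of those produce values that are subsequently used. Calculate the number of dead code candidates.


Dead code = total statements - live definitions
= 40 - 16 = 24

24


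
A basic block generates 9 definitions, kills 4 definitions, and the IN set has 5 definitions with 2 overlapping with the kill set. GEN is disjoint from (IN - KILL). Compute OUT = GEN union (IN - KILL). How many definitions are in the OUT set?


IN - KILL: 5 - 2 = 3 surviving definitions
OUT = GEN + surviving = 9 + 3 = 12

12


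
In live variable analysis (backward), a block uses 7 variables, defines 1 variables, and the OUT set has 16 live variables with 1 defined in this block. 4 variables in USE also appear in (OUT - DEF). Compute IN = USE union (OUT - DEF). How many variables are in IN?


OUT - DEF: 16 - 1 = 15
|IN| = |USE| + |OUT - DEF| - |USE ∩ (OUT - DEF)| = 7 + 15 - 4 = 18

18


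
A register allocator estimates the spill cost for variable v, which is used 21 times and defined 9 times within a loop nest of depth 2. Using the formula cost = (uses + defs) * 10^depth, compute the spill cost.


uses + defs = 21 + 9 = 30
10^2 = 100
Spill cost = 30 * 100 = 3000

3000


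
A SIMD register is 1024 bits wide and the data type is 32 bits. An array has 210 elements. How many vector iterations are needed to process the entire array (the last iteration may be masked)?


Width = 1024 / 32 = 32 elements per vector op
Iterations = ceil(210 / 32) = 7

7


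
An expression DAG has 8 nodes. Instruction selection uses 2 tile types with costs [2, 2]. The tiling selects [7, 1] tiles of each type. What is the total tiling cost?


Total cost = sum(count_i * cost_i)
= 7*2 + 1*2
= 16

16


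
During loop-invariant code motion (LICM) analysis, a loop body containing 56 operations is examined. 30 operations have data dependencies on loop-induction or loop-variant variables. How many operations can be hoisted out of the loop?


Invariant candidates = total - loop-dependent
= 56 - 30 = 26

26


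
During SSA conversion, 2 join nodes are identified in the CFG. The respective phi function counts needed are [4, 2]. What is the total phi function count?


Total phi functions = sum of phi functions at each join node
= 4 + 2 = 6

6


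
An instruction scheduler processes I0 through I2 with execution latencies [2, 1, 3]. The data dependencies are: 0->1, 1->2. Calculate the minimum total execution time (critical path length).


Compute longest path through dependency graph: dist(Ik) = max over predecessors of dist + latency(Ik).
dist(I0) = latency 2 = 2
dist(I1) = dist(I0) + 1 = 2 + 1 = 3
dist(I2) = dist(I1) + 3 = 3 + 3 = 6
Critical path = max dist = 6

6


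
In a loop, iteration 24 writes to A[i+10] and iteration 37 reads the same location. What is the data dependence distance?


Distance = read iteration - write iteration
= 37 - 24 = 13

13


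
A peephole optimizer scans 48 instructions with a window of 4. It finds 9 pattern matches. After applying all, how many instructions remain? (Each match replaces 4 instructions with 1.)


Each match removes 3 instructions.
Total removed = 9 * 3 = 27
Remaining = 48 - 27 = 21

21


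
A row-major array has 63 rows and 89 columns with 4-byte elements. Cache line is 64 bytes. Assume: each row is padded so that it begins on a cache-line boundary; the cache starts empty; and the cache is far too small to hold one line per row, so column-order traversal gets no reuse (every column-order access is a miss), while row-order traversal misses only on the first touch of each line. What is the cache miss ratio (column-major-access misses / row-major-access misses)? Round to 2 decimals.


Each row occupies 89 * 4 = 356 bytes and starts on a line boundary, so it spans ceil(356 / 64) = 6 cache lines.
Row-major traversal misses (one per line touched): 63 * ceil(89 * 4 / 64) = 378
Column-major traversal misses (no reuse, every access misses): 63 * 89 = 5607
Ratio = 5607 / 378 = 14.83

14.83


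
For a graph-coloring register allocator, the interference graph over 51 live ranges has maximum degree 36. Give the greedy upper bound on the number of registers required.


Greedy coloring never needs more than (max_degree + 1) colors: when coloring a vertex, at most max_degree neighbors are already colored.
Upper bound = 36 + 1 = 37

37


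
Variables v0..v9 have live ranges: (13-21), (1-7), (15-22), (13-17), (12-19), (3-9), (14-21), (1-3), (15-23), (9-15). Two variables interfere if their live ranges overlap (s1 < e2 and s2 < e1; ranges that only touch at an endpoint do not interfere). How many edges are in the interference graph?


Check all pairs for overlapping intervals.
Two intervals (s1,e1) and (s2,e2) overlap if s1 < e2 and s2 < e1.
v0 (13-21) vs v1..v9: overlaps v2, v3, v4, v6, v8, v9 -> 6
v1 (1-7) vs v2..v9: overlaps v5, v7 -> 2
v2 (15-22) vs v3..v9: overlaps v3, v4, v6, v8 -> 4
v3 (13-17) vs v4..v9: overlaps v4, v6, v8, v9 -> 4
v4 (12-19) vs v5..v9: overlaps v6, v8, v9 -> 3
v5 (3-9) vs v6..v9: overlaps none -> 0
v6 (14-21) vs v7..v9: overlaps v8, v9 -> 2
v7 (1-3) vs v8..v9: overlaps none -> 0
v8 (15-23) vs v9: overlaps none -> 0
Total overlapping pairs = 6 + 2 + 4 + 4 + 3 + 0 + 2 + 0 + 0 = 21

21


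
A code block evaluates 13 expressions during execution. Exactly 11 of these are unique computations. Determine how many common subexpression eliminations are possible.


CSE count = total expressions - unique expressions
= 13 - 11 = 2

2


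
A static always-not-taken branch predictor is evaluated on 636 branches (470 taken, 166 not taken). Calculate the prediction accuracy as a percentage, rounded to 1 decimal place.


Predictor: always-not-taken
Correct predictions = 166
Accuracy = 166 / 636 * 100 = 26.1%

26.1


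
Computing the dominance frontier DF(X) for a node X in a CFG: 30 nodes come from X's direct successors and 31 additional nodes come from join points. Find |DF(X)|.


DF(X) = direct successor contributions + join point contributions
= 30 + 31 = 61

61


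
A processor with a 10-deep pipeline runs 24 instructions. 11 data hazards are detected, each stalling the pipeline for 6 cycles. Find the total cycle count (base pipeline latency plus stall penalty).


Base cycles = 10 + 24 - 1 = 33
Total stalls = 11 * 6 = 66
Total = 33 + 66 = 99

99


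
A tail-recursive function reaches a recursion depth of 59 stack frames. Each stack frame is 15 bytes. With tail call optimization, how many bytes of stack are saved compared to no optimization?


Without TCO: 59 * 15 = 885 bytes
With TCO: reuse 1 frame = 15 bytes
Savings = 885 - 15 = 870

870


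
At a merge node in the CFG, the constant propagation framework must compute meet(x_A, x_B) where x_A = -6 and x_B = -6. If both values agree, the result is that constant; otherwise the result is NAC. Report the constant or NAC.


Meet operation: if both paths give the same constant, result is that constant; if they differ, result is NAC (not-a-constant).
Path A: -6, Path B: -6 -> equal
Result: constant -> -6

-6


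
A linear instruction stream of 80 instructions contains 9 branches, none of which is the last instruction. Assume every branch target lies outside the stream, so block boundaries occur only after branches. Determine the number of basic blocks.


With no in-sequence branch targets, the leaders are the first instruction plus the instruction after each branch.
Number of basic blocks = branches + 1
= 9 + 1 = 10

10


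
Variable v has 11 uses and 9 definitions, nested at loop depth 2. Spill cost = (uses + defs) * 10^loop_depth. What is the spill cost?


uses + defs = 11 + 9 = 20
10^2 = 100
Spill cost = 20 * 100 = 2000

2000


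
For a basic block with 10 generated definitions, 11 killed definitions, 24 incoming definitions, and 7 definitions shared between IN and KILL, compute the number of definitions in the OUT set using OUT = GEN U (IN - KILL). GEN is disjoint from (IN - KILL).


IN - KILL: 24 - 7 = 17 surviving definitions
OUT = GEN + surviving = 10 + 17 = 27

27


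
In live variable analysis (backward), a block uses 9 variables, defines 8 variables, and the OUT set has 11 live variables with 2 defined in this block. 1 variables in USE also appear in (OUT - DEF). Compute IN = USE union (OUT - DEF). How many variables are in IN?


OUT - DEF: 11 - 2 = 9
|IN| = |USE| + |OUT - DEF| - |USE ∩ (OUT - DEF)| = 9 + 9 - 1 = 17

17


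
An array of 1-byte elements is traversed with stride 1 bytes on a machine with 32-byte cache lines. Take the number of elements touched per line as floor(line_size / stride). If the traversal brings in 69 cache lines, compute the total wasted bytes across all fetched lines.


Elements per line = floor(32 / 1) = 32
Bytes used per line = 32 * 1 = 32
Wasted per line = 32 - 32 = 0
Total wasted = 0 * 69 = 0

0


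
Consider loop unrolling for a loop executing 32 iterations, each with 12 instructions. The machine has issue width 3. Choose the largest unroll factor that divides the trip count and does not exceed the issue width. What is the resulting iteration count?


Largest divisor of 32 <= 3 is 2
New iterations = 32 / 2 = 16

16


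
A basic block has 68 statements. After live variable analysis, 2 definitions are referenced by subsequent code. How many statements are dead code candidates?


Dead code = total statements - live definitions
= 68 - 2 = 66

66


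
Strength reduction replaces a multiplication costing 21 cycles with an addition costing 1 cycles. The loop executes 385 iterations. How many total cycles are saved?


Per-iteration saving = 21 - 1 = 20
Total saved = 385 * 20 = 7700

7700


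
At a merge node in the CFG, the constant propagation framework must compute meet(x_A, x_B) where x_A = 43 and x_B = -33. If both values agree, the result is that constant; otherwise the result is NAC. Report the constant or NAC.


Meet operation: if both paths give the same constant, result is that constant; if they differ, result is NAC (not-a-constant).
Path A: 43, Path B: -33 -> differ
Result: not-a-constant -> NAC

NAC


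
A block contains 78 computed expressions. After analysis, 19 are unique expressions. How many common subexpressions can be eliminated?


CSE count = total expressions - unique expressions
= 78 - 19 = 59

59


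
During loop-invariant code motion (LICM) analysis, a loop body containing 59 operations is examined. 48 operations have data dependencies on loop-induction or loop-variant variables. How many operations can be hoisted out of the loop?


Invariant candidates = total - loop-dependent
= 59 - 48 = 11

11


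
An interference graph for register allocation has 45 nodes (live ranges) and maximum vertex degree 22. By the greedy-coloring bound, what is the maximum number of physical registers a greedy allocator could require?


Greedy coloring never needs more than (max_degree + 1) colors: when coloring a vertex, at most max_degree neighbors are already colored.
Upper bound = 22 + 1 = 23

23


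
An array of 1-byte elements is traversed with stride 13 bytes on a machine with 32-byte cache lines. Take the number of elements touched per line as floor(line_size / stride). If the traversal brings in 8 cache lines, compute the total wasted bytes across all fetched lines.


Elements per line = floor(32 / 13) = 2
Bytes used per line = 2 * 1 = 2
Wasted per line = 32 - 2 = 30
Total wasted = 30 * 8 = 240

240


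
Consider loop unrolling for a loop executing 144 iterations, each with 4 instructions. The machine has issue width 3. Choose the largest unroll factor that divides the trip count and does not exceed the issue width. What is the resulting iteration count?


Largest divisor of 144 <= 3 is 3
New iterations = 144 / 3 = 48

48


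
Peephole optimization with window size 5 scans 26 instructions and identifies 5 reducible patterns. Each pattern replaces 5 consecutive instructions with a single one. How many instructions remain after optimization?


Each match removes 4 instructions.
Total removed = 5 * 4 = 20
Remaining = 26 - 20 = 6

6


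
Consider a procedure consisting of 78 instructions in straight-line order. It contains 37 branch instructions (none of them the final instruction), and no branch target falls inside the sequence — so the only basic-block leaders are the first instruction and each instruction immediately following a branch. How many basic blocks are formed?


With no in-sequence branch targets, the leaders are the first instruction plus the instruction after each branch.
Number of basic blocks = branches + 1
= 37 + 1 = 38

38


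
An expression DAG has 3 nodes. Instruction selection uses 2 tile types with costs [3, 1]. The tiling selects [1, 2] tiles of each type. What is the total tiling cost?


Total cost = sum(count_i * cost_i)
= 1*3 + 2*1
= 5

5


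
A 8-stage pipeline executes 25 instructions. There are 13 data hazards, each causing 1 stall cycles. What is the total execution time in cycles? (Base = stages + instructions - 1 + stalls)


Base cycles = 8 + 25 - 1 = 32
Total stalls = 13 * 1 = 13
Total = 32 + 13 = 45

45


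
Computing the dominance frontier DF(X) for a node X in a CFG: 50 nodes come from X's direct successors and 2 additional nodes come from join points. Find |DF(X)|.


DF(X) = direct successor contributions + join point contributions
= 50 + 2 = 52

52


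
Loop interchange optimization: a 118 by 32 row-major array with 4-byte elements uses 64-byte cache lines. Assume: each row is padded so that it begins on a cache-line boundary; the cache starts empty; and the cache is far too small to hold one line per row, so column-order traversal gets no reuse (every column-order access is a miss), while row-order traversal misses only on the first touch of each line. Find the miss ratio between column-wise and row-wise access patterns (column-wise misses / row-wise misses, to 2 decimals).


Each row occupies 32 * 4 = 128 bytes and starts on a line boundary, so it spans ceil(128 / 64) = 2 cache lines.
Row-major traversal misses (one per line touched): 118 * ceil(32 * 4 / 64) = 236
Column-major traversal misses (no reuse, every access misses): 118 * 32 = 3776
Ratio = 3776 / 236 = 16.0

16.0


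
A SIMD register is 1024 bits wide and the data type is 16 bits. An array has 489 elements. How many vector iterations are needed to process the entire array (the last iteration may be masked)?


Width = 1024 / 16 = 64 elements per vector op
Iterations = ceil(489 / 64) = 8

8


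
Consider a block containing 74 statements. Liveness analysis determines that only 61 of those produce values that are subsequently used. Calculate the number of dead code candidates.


Dead code = total statements - live definitions
= 74 - 61 = 13

13


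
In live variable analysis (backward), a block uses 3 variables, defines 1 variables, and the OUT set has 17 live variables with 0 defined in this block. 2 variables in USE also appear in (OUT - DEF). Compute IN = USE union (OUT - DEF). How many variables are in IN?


OUT - DEF: 17 - 0 = 17
|IN| = |USE| + |OUT - DEF| - |USE ∩ (OUT - DEF)| = 3 + 17 - 2 = 18

18


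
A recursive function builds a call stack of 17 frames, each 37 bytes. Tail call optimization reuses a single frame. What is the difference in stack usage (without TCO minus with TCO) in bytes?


Without TCO: 17 * 37 = 629 bytes
With TCO: reuse 1 frame = 37 bytes
Savings = 629 - 37 = 592

592


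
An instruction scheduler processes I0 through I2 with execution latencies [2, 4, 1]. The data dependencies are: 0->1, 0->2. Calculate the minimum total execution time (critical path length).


Compute longest path through dependency graph: dist(Ik) = max over predecessors of dist + latency(Ik).
dist(I0) = latency 2 = 2
dist(I1) = dist(I0) + 4 = 2 + 4 = 6
dist(I2) = dist(I0) + 1 = 2 + 1 = 3
Critical path = max dist = 6

6


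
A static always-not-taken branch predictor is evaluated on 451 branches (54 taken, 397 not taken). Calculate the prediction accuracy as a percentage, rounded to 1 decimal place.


Predictor: always-not-taken
Correct predictions = 397
Accuracy = 397 / 451 * 100 = 88.0%

88.0


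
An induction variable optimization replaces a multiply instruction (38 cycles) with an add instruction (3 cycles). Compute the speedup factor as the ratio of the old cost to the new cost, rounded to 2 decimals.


Ratio = mult_cost / add_cost = 38 / 3 = 12.67

12.67


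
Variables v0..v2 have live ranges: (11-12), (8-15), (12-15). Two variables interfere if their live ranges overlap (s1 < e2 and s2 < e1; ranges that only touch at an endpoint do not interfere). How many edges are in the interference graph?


Check all pairs for overlapping intervals.
Two intervals (s1,e1) and (s2,e2) overlap if s1 < e2 and s2 < e1.
v0 (11-12) vs v1..v2: overlaps v1 -> 1
v1 (8-15) vs v2: overlaps v2 -> 1
Total overlapping pairs = 1 + 1 = 2

2


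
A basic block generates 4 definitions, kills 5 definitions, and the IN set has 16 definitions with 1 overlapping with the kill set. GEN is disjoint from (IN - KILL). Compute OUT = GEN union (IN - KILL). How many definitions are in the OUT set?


IN - KILL: 16 - 1 = 15 surviving definitions
OUT = GEN + surviving = 4 + 15 = 19

19


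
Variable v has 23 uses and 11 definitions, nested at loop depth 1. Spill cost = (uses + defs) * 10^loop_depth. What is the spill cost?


uses + defs = 23 + 11 = 34
10^1 = 10
Spill cost = 34 * 10 = 340

340


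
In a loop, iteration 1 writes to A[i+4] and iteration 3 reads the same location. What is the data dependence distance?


Distance = read iteration - write iteration
= 3 - 1 = 2

2


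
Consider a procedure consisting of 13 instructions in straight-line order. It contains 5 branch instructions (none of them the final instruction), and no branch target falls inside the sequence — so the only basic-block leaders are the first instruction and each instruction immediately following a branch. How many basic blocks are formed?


With no in-sequence branch targets, the leaders are the first instruction plus the instruction after each branch.
Number of basic blocks = branches + 1
= 5 + 1 = 6

6


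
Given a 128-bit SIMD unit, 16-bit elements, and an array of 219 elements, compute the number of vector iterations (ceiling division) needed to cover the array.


Width = 128 / 16 = 8 elements per vector op
Iterations = ceil(219 / 8) = 28

28


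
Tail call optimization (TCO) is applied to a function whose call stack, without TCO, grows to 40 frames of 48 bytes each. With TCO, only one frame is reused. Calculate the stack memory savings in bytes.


Without TCO: 40 * 48 = 1920 bytes
With TCO: reuse 1 frame = 48 bytes
Savings = 1920 - 48 = 1872

1872


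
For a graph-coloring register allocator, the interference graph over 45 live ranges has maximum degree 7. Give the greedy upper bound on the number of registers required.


Greedy coloring never needs more than (max_degree + 1) colors: when coloring a vertex, at most max_degree neighbors are already colored.
Upper bound = 7 + 1 = 8

8


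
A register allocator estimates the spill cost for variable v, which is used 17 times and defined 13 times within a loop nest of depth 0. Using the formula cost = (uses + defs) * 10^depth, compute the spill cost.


uses + defs = 17 + 13 = 30
10^0 = 1
Spill cost = 30 * 1 = 30

30


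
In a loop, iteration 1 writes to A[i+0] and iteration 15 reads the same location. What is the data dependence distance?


Distance = read iteration - write iteration
= 15 - 1 = 14

14


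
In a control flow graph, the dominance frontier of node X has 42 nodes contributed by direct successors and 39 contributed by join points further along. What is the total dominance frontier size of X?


DF(X) = direct successor contributions + join point contributions
= 42 + 39 = 81

81


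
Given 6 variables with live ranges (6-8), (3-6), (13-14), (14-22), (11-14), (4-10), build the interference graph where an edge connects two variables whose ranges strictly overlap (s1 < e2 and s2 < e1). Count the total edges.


Check all pairs for overlapping intervals.
Two intervals (s1,e1) and (s2,e2) overlap if s1 < e2 and s2 < e1.
v0 (6-8) vs v1..v5: overlaps v5 -> 1
v1 (3-6) vs v2..v5: overlaps v5 -> 1
v2 (13-14) vs v3..v5: overlaps v4 -> 1
v3 (14-22) vs v4..v5: overlaps none -> 0
v4 (11-14) vs v5: overlaps none -> 0
Total overlapping pairs = 1 + 1 + 1 + 0 + 0 = 3

3


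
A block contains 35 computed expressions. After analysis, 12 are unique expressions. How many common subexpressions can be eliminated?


CSE count = total expressions - unique expressions
= 35 - 12 = 23

23


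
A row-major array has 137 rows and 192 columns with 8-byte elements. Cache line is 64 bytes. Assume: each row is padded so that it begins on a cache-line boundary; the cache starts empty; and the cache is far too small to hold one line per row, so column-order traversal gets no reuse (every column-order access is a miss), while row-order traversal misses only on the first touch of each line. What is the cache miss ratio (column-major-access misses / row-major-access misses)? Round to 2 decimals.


Each row occupies 192 * 8 = 1536 bytes and starts on a line boundary, so it spans ceil(1536 / 64) = 24 cache lines.
Row-major traversal misses (one per line touched): 137 * ceil(192 * 8 / 64) = 3288
Column-major traversal misses (no reuse, every access misses): 137 * 192 = 26304
Ratio = 26304 / 3288 = 8.0

8.0


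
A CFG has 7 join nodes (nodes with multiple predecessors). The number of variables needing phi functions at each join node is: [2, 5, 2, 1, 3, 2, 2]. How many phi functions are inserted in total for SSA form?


Total phi functions = sum of phi functions at each join node
= 2 + 5 + 2 + 1 + 3 + 2 + 2 = 17

17


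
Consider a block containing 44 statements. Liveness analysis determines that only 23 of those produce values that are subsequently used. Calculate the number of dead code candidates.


Dead code = total statements - live definitions
= 44 - 23 = 21

21


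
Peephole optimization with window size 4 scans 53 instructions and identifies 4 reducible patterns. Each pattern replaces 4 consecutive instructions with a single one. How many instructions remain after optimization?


Each match removes 3 instructions.
Total removed = 4 * 3 = 12
Remaining = 53 - 12 = 41

41


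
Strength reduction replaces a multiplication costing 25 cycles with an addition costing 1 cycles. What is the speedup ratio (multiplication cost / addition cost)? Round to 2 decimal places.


Ratio = mult_cost / add_cost = 25 / 1 = 25.0

25.0


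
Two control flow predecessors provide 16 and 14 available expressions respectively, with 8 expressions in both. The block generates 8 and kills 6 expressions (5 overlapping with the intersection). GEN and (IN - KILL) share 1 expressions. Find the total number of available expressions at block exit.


IN = intersection of predecessors = 8
IN - KILL = 8 - 5 = 3
|OUT| = |GEN| + |IN - KILL| - |GEN ∩ (IN - KILL)| = 8 + 3 - 1 = 10

10


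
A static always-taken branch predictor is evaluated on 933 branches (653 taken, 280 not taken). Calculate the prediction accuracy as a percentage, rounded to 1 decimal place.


Predictor: always-taken
Correct predictions = 653
Accuracy = 653 / 933 * 100 = 70.0%

70.0


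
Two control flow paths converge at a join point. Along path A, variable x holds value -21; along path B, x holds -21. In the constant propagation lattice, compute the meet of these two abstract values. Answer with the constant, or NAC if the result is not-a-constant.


Meet operation: if both paths give the same constant, result is that constant; if they differ, result is NAC (not-a-constant).
Path A: -21, Path B: -21 -> equal
Result: constant -> -21

-21


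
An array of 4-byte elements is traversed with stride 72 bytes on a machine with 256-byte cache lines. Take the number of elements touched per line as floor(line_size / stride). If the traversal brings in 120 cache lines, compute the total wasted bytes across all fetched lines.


Elements per line = floor(256 / 72) = 3
Bytes used per line = 3 * 4 = 12
Wasted per line = 256 - 12 = 244
Total wasted = 244 * 120 = 29280

29280


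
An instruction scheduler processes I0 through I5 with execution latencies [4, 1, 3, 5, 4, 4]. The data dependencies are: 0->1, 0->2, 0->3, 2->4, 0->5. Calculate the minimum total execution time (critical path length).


Compute longest path through dependency graph: dist(Ik) = max over predecessors of dist + latency(Ik).
dist(I0) = latency 4 = 4
dist(I1) = dist(I0) + 1 = 4 + 1 = 5
dist(I2) = dist(I0) + 3 = 4 + 3 = 7
dist(I3) = dist(I0) + 5 = 4 + 5 = 9
dist(I4) = dist(I2) + 4 = 7 + 4 = 11
dist(I5) = dist(I0) + 4 = 4 + 4 = 8
Critical path = max dist = 11

11


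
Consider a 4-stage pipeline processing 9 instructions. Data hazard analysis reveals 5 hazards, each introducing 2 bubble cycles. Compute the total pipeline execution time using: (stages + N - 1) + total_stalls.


Base cycles = 4 + 9 - 1 = 12
Total stalls = 5 * 2 = 10
Total = 12 + 10 = 22

22


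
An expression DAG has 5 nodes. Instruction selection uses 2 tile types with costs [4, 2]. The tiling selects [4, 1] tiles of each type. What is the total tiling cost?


Total cost = sum(count_i * cost_i)
= 4*4 + 1*2
= 18

18


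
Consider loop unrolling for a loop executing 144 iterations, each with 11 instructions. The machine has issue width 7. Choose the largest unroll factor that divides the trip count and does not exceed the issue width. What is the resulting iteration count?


Largest divisor of 144 <= 7 is 6
New iterations = 144 / 6 = 24

24


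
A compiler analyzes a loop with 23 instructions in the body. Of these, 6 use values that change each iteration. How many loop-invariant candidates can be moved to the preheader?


Invariant candidates = total - loop-dependent
= 23 - 6 = 17

17


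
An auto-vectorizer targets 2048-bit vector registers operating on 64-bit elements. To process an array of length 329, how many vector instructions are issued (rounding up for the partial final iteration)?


Width = 2048 / 64 = 32 elements per vector op
Iterations = ceil(329 / 32) = 11

11


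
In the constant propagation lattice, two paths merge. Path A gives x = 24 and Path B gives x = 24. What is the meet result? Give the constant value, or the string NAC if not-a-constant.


Meet operation: if both paths give the same constant, result is that constant; if they differ, result is NAC (not-a-constant).
Path A: 24, Path B: 24 -> equal
Result: constant -> 24

24


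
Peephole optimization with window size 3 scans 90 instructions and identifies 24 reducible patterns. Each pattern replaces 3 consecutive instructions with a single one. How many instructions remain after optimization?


Each match removes 2 instructions.
Total removed = 24 * 2 = 48
Remaining = 90 - 48 = 42

42


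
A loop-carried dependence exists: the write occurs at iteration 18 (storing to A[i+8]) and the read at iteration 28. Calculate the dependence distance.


Distance = read iteration - write iteration
= 28 - 18 = 10

10


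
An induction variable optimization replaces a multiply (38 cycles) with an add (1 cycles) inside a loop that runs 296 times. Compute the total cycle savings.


Per-iteration saving = 38 - 1 = 37
Total saved = 296 * 37 = 10952

10952


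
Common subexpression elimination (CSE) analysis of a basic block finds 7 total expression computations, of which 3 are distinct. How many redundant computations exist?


CSE count = total expressions - unique expressions
= 7 - 3 = 4

4


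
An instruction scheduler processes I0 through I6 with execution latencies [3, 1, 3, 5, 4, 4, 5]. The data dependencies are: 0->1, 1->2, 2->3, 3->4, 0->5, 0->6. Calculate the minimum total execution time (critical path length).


Compute longest path through dependency graph: dist(Ik) = max over predecessors of dist + latency(Ik).
dist(I0) = latency 3 = 3
dist(I1) = dist(I0) + 1 = 3 + 1 = 4
dist(I2) = dist(I1) + 3 = 4 + 3 = 7
dist(I3) = dist(I2) + 5 = 7 + 5 = 12
dist(I4) = dist(I3) + 4 = 12 + 4 = 16
dist(I5) = dist(I0) + 4 = 3 + 4 = 7
dist(I6) = dist(I0) + 5 = 3 + 5 = 8
Critical path = max dist = 16

16


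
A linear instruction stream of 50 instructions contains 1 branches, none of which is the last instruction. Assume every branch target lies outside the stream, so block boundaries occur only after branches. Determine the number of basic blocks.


With no in-sequence branch targets, the leaders are the first instruction plus the instruction after each branch.
Number of basic blocks = branches + 1
= 1 + 1 = 2

2


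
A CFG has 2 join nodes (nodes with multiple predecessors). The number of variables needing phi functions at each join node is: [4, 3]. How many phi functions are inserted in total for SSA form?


Total phi functions = sum of phi functions at each join node
= 4 + 3 = 7

7


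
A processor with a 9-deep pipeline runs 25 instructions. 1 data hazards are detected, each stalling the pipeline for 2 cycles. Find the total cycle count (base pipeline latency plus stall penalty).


Base cycles = 9 + 25 - 1 = 33
Total stalls = 1 * 2 = 2
Total = 33 + 2 = 35

35


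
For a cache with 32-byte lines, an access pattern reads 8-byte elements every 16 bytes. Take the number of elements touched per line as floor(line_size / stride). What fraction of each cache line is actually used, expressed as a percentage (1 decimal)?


Elements per cache line = floor(32 / 16) = 2
Bytes used = 2 * 8 = 16
Utilization = 16 / 32 * 100 = 50.0%

50.0


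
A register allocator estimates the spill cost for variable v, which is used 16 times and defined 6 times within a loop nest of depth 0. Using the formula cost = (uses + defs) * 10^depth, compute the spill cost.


uses + defs = 16 + 6 = 22
10^0 = 1
Spill cost = 22 * 1 = 22

22


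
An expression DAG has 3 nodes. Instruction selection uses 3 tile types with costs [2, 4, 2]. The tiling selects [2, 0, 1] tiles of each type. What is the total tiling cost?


Total cost = sum(count_i * cost_i)
= 2*2 + 0*4 + 1*2
= 6

6


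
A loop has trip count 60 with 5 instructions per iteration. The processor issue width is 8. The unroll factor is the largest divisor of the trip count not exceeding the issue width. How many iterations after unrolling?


Largest divisor of 60 <= 8 is 6
New iterations = 60 / 6 = 10

10


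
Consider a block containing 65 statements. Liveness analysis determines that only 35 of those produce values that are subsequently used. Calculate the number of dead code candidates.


Dead code = total statements - live definitions
= 65 - 35 = 30

30


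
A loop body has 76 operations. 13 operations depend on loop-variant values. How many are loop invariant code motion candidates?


Invariant candidates = total - loop-dependent
= 76 - 13 = 63

63


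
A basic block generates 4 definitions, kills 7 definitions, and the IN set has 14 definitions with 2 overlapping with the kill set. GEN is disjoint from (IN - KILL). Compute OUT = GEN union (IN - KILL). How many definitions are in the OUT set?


IN - KILL: 14 - 2 = 12 surviving definitions
OUT = GEN + surviving = 4 + 12 = 16

16
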